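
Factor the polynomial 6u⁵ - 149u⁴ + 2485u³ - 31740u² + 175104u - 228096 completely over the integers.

(6u - 11)(u - 12)(u - 8)(u² - 3u + 216)

Among the possible rational roots, u = 8 is a root, so (u - 8) divides it; the quotient is 6u⁴ - 101u³ + 1677u² - 18324u + 28512.
Continuing, u = 11/6 is a root, so (6u - 11) is a factor; dividing leaves u³ - 15u² + 252u - 2592.
Continuing, u = 12 is a root, giving the factor (u - 12) and quotient u² - 3u + 216.
The quadratic u² - 3u + 216 has discriminant -855 < 0 and is irreducible over ℤ.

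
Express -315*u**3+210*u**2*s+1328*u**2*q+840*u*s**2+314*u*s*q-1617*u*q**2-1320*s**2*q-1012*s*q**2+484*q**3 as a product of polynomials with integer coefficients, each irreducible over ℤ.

-(7*u-11*q)*(5*u-10*s-11*q)*(9*u+12*s-4*q)

Group: 9*u*(-35*u**2+70*u*s+132*u*q-110*s*q-121*q**2) + (12*s-4*q)*(-35*u**2+70*u*s+132*u*q-110*s*q-121*q**2); both groups contain (-35*u**2+70*u*s+132*u*q-110*s*q-121*q**2), so (9*u+12*s-4*q) is a factor with cofactor -35*u**2+70*u*s+132*u*q-110*s*q-121*q**2.
The cofactor groups again: -35*u**2+70*u*s+132*u*q-110*s*q-121*q**2 = -7*u*(5*u-10*s-11*q) + 11*q*(5*u-10*s-11*q); both groups contain (5*u-10*s-11*q), giving -(7*u-11*q)*(5*u-10*s-11*q).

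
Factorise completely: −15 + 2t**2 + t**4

Substitute u = t**2 to get a quadratic in u, then factor.
t**2 + 5 is irreducible over ℤ (always positive, so no real roots).
t**2 − 3 is irreducible over ℤ (3 is not a perfect square).

(t**2 + 5)(t**2 − 3)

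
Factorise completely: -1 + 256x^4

(4x + 1)(4x - 1)(16x^2 + 1)

Write as (16x^2)² − (1)², then factor 16x^2 - 1 once more.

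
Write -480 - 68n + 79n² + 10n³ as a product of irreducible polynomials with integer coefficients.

(2n - 5)(5n + 12)(n + 8)

Trying the rational-root candidates, n = -8 is a root, so (n + 8) is a factor; dividing leaves 10n² - n - 60.
The remaining quadratic factors as (2n - 5)(5n + 12).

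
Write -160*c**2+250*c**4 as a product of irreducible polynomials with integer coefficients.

Pull out the common factor 10*c**2; 25*c**2-16 is a difference of squares.

10*c**2*(5*c+4)*(5*c-4)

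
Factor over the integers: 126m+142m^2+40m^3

2m(4m+7)(5m+9)

Pull out the common factor 2m, then factor the remaining trinomial.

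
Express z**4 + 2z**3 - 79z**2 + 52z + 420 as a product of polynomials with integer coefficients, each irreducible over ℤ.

(z + 10)(z + 2)(z - 3)(z - 7)

Testing divisors of the constant over divisors of the leading coefficient, z = -2 is a root, giving the factor (z + 2) and quotient z**3 - 79z + 210.
Next, z = -10 is a root, so (z + 10) is a factor; dividing leaves z**2 - 10z + 21.
The remaining quadratic factors as (z - 7)(z - 3).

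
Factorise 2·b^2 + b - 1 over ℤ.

Need a pair with product 2·(-1) = -2 and sum 1: that's 2 and -1.
Split the middle term: 2·b^2 + 2·b - b - 1 = 2·b·(b + 1) - (b + 1).

(2·b - 1)·(b + 1)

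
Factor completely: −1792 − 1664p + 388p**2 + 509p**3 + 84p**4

(3p + 8)(4p − 7)(7p + 8)(p + 4)

Among the possible rational roots, p = 7/4 is a root, so (4p − 7) is a factor; dividing leaves 21p**3 + 164p**2 + 384p + 256.
Continuing, p = −8/7 is a root, giving the factor (7p + 8) and quotient 3p**2 + 20p + 32.
The remaining quadratic factors as (p + 4)(3p + 8).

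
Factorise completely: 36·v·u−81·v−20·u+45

Group as (36·v·u−81·v) + (−20·u+45) = 9·v·(4·u−9) − 5·(4·u−9).
Both groups share the factor (4·u−9).

(4·u−9)·(9·v−5)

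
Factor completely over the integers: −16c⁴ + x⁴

(x)⁴ − (2c)⁴ = ((x)² − (2c)²)((x)² + (2c)²); the first factor splits again, the second (x² + 4c²) is irreducible.

(x − 2c)(x + 2c)(x² + 4c²)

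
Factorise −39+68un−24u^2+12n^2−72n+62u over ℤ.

−(2u−6n−3)(12u+2n−13)

Group: −12u(2u−6n−3) + (−2n+13)(2u−6n−3); both groups contain (2u−6n−3).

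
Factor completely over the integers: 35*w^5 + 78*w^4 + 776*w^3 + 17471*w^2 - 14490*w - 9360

Trying the rational-root candidates, w = -3/7 is a root, giving the factor (7*w + 3) and quotient 5*w^4 + 9*w^3 + 107*w^2 + 2450*w - 3120.
Continuing, w = 6/5 is a root, so (5*w - 6) is a factor; dividing leaves w^3 + 3*w^2 + 25*w + 520.
Next, w = -8 is a root, so (w + 8) divides it; the quotient is w^2 - 5*w + 65.
The quadratic w^2 - 5*w + 65 has discriminant -235 < 0 and is irreducible over ℤ.

(5*w - 6)*(7*w + 3)*(w + 8)*(w^2 - 5*w + 65)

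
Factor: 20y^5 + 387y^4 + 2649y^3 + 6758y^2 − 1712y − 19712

(4y + 11)(5y − 7)(y + 8)(y^2 + 10y + 32)

By the rational root theorem, y = −11/4 is a root, giving the factor (4y + 11) and quotient 5y^4 + 83y^3 + 434y^2 + 496y − 1792.
Then y = 7/5 is a root, so (5y − 7) divides it; the quotient is y^3 + 18y^2 + 112y + 256.
Continuing, y = −8 is a root, so (y + 8) divides it; the quotient is y^2 + 10y + 32.
The quadratic y^2 + 10y + 32 has discriminant −28 < 0 and is irreducible over ℤ.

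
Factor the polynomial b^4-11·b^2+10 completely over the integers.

Substitute u = b^2 to get a quadratic in u, then factor.
b^2-1 is a difference of squares.
b^2-10 is irreducible over ℤ (10 is not a perfect square).

(b+1)·(b-1)·(b^2-10)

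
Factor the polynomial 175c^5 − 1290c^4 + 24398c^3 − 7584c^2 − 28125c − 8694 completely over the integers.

By the rational root theorem, c = −3/7 is a root, giving the factor (7c + 3) and quotient 25c^4 − 195c^3 + 3569c^2 − 2613c − 2898.
Continuing, c = −3/5 is a root, so (5c + 3) divides it; the quotient is 5c^3 − 42c^2 + 739c − 966.
Continuing, c = 7/5 is a root, so (5c − 7) divides it; the quotient is c^2 − 7c + 138.
The quadratic c^2 − 7c + 138 has discriminant −503 < 0 and is irreducible over ℤ.

(5c + 3)(5c − 7)(7c + 3)(c^2 − 7c + 138)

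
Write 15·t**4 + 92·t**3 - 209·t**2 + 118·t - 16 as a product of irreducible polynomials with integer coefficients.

Trying the rational-root candidates, t = 1/5 is a root, giving the factor (5·t - 1) and quotient 3·t**3 + 19·t**2 - 38·t + 16.
Continuing, t = 1 is a root, giving the factor (t - 1) and quotient 3·t**2 + 22·t - 16.
The remaining quadratic factors as (3·t - 2)(t + 8).

(3·t - 2)·(5·t - 1)·(t + 8)·(t - 1)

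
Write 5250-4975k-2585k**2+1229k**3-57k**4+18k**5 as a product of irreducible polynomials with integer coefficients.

(3k+5)(6k-5)(k-3)(k**2-k+70)

Trying the rational-root candidates, k = 5/6 is a root, giving the factor (6k-5) and quotient 3k**4-7k**3+199k**2-265k-1050.
Continuing, k = 3 is a root, so (k-3) divides it; the quotient is 3k**3+2k**2+205k+350.
Then k = -5/3 is a root, giving the factor (3k+5) and quotient k**2-k+70.
The quadratic k**2-k+70 has discriminant -279 < 0 and is irreducible over ℤ.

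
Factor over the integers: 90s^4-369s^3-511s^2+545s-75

(3s+5)(5s-3)(6s-1)(s-5)

Among the possible rational roots, s = -5/3 is a root, giving the factor (3s+5) and quotient 30s^3-173s^2+118s-15.
Continuing, s = 3/5 is a root, giving the factor (5s-3) and quotient 6s^2-31s+5.
The remaining quadratic factors as (s-5)(6s-1).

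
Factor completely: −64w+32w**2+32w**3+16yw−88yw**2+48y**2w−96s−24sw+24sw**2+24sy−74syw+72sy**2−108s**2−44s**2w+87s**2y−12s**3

−(3s+2w)(4s+3y−4w+4)(s−8y+4w+8)

Group: s(−12s**2−9sy+4sw−12s−6yw+8w**2−8w) + (−8y+4w+8)(−12s**2−9sy+4sw−12s−6yw+8w**2−8w); both groups contain (−12s**2−9sy+4sw−12s−6yw+8w**2−8w), so (s−8y+4w+8) is a factor with cofactor −12s**2−9sy+4sw−12s−6yw+8w**2−8w.
The cofactor groups again: −12s**2−9sy+4sw−12s−6yw+8w**2−8w = −4s(3s+2w) + (−3y+4w−4)(3s+2w); both groups contain (3s+2w), giving −(4s+3y−4w+4)(3s+2w).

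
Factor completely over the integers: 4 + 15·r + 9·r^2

(3·r + 1)·(3·r + 4)

Need a pair with product 9·4 = 36 and sum 15: that's 12 and 3.
Split the middle term: 9·r^2 + 12·r + 3·r + 4 = 3·r·(3·r + 4) + (3·r + 4).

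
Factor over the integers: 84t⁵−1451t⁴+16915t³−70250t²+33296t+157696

(3t−14)(4t−11)(7t+8)(t²−11t+128)

Testing divisors of the constant over divisors of the leading coefficient, t = 14/3 is a root, so (3t−14) is a factor; dividing leaves 28t⁴−353t³+3991t²−4792t−11264.
Continuing, t = 11/4 is a root, so (4t−11) is a factor; dividing leaves 7t³−69t²+808t+1024.
Next, t = −8/7 is a root, giving the factor (7t+8) and quotient t²−11t+128.
The quadratic t²−11t+128 has discriminant −391 < 0 and is irreducible over ℤ.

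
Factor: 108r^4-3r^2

3r^2(6r+1)(6r-1)

Every term has a factor of 3r^2. Then 36r^2-1 = (6r)² − (1)².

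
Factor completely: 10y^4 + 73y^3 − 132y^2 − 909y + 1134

(2y + 9)(5y − 6)(y + 7)(y − 3)

By the rational root theorem, y = 6/5 is a root, so (5y − 6) divides it; the quotient is 2y^3 + 17y^2 − 6y − 189.
Next, y = −7 is a root, so (y + 7) is a factor; dividing leaves 2y^2 + 3y − 27.
The remaining quadratic factors as (2y + 9)(y − 3).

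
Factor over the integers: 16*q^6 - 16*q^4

Pull out the common factor 16*q^4, leaving q^2 - 1.
Recognize a difference of squares with the parts q and 1.

16*q^4*(q + 1)*(q - 1)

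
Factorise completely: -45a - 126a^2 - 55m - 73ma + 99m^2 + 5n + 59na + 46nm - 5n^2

Group: -n(5n + 9m - 14a - 5) + (11m + 9a)(5n + 9m - 14a - 5); both groups contain (5n + 9m - 14a - 5).

-(5n + 9m - 14a - 5)(n - 11m - 9a)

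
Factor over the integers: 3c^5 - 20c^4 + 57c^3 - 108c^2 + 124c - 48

Among the possible rational roots, c = 2/3 is a root, giving the factor (3c - 2) and quotient c^4 - 6c^3 + 15c^2 - 26c + 24.
Next, c = 3 is a root, so (c - 3) is a factor; dividing leaves c^3 - 3c^2 + 6c - 8.
Continuing, c = 2 is a root, giving the factor (c - 2) and quotient c^2 - c + 4.
The quadratic c^2 - c + 4 has discriminant -15 < 0 and is irreducible over ℤ.

(3c - 2)(c - 2)(c - 3)(c^2 - c + 4)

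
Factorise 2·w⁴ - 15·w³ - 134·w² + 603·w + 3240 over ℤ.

By the rational root theorem, w = -5 is a root, so (w + 5) is a factor; dividing leaves 2·w³ - 25·w² - 9·w + 648.
Then w = 8 is a root, giving the factor (w - 8) and quotient 2·w² - 9·w - 81.
The remaining quadratic factors as (w - 9)(2·w + 9).

(2·w + 9)·(w + 5)·(w - 8)·(w - 9)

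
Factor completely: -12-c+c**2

Two integers with product -12 and sum -1 are 3 and -4.

(c+3)·(c-4)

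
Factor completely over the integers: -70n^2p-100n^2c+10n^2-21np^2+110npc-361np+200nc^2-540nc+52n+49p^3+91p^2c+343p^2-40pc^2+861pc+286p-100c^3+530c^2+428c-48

Group: 10n(-7np-10nc+n-7p^2-3pc-41p+10c^2-61c+6) + (-7p-10c-8)(-7np-10nc+n-7p^2-3pc-41p+10c^2-61c+6); both groups contain (-7np-10nc+n-7p^2-3pc-41p+10c^2-61c+6), so (10n-7p-10c-8) is a factor with cofactor -7np-10nc+n-7p^2-3pc-41p+10c^2-61c+6.
The cofactor groups again: -7np-10nc+n-7p^2-3pc-41p+10c^2-61c+6 = -n(7p+10c-1) + (-p+c-6)(7p+10c-1); both groups contain (7p+10c-1), giving -(n+p-c+6)(7p+10c-1).

-(10n-7p-10c-8)(n+p-c+6)(7p+10c-1)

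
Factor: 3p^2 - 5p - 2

Need a pair with product 3·(-2) = -6 and sum -5: that's 1 and -6.
Split the middle term: 3p^2 + p - 6p - 2 = p(3p + 1) - 2(3p + 1).

(3p + 1)(p - 2)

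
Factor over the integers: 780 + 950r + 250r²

Pull out the common factor 10, then factor the remaining trinomial.

10(5r + 13)(5r + 6)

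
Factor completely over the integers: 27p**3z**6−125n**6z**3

Every term has a factor of z**3; factoring it out leaves −125n**6+27p**3z**3.
Recognize a difference of cubes with the parts 3pz and 5n**2.

−z**3(5n**2−3pz)(25n**4+15n**2pz+9p**2z**2)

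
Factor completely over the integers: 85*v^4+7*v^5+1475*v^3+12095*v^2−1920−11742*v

(7*v+1)*(v+10)*(v−1)*(v^2+3*v+192)

Among the possible rational roots, v = 1 is a root, giving the factor (v−1) and quotient 7*v^4+92*v^3+1567*v^2+13662*v+1920.
Continuing, v = −10 is a root, giving the factor (v+10) and quotient 7*v^3+22*v^2+1347*v+192.
Next, v = −1/7 is a root, giving the factor (7*v+1) and quotient v^2+3*v+192.
The quadratic v^2+3*v+192 has discriminant −759 < 0 and is irreducible over ℤ.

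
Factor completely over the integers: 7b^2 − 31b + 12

Need a pair with product 7·12 = 84 and sum −31: that's −28 and −3.
Split the middle term: 7b^2 − 28b − 3b + 12 = 7b(b − 4) − 3(b − 4).

(7b − 3)(b − 4)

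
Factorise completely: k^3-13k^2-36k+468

Among the possible rational roots, k = -6 is a root, giving the factor (k+6) and quotient k^2-19k+78.
The remaining quadratic factors as (k-6)(k-13).

(k+6)(k-13)(k-6)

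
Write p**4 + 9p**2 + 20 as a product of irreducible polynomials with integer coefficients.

Substitute u = p**2 to get a quadratic in u, then factor.
p**2 + 5 is irreducible over ℤ (always positive, so no real roots).
p**2 + 4 is irreducible over ℤ (sum of squares).

(p**2 + 4)(p**2 + 5)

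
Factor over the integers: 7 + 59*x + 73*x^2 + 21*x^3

Trying the rational-root candidates, x = -1/7 is a root, giving the factor (7*x + 1) and quotient 3*x^2 + 10*x + 7.
The remaining quadratic factors as (3*x + 7)(x + 1).

(3*x + 7)*(7*x + 1)*(x + 1)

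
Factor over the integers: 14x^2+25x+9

Need a pair with product 14·9 = 126 and sum 25: that's 18 and 7.
Split the middle term: 14x^2+18x + 7x+9 = 2x(7x+9) + (7x+9).

(2x+1)(7x+9)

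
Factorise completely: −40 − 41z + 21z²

(3z − 8)(7z + 5)

Need a pair with product 21·(−40) = −840 and sum −41: that's −56 and 15.
Split the middle term: 21z² − 56z + 15z − 40 = 7z(3z − 8) + 5(3z − 8).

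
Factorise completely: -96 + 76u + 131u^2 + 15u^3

(3u + 4)(5u - 3)(u + 8)

By the rational root theorem, u = -8 is a root, giving the factor (u + 8) and quotient 15u^2 + 11u - 12.
The remaining quadratic factors as (5u - 3)(3u + 4).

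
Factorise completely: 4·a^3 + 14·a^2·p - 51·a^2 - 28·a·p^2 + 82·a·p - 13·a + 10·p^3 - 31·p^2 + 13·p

(4·a - 2·p + 1)·(a + 5·p - 13)·(a - p)

Group: 4·a·(a^2 + 4·a·p - 13·a - 5·p^2 + 13·p) + (-2·p + 1)·(a^2 + 4·a·p - 13·a - 5·p^2 + 13·p); both groups contain (a^2 + 4·a·p - 13·a - 5·p^2 + 13·p), so (4·a - 2·p + 1) is a factor with cofactor a^2 + 4·a·p - 13·a - 5·p^2 + 13·p.
The cofactor groups again: a^2 + 4·a·p - 13·a - 5·p^2 + 13·p = a·(a + 5·p - 13) - p·(a + 5·p - 13); both groups contain (a + 5·p - 13), giving (a - p)·(a + 5·p - 13).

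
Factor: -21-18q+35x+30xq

(5x-3)(6q+7)

Group as (30xq+35x) + (-18q-21) = 5x(6q+7) - 3(6q+7).
Both groups share the factor (6q+7).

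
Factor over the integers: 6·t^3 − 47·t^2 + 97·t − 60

(2·t − 3)·(3·t − 4)·(t − 5)

Trying the rational-root candidates, t = 3/2 is a root, so (2·t − 3) is a factor; dividing leaves 3·t^2 − 19·t + 20.
The remaining quadratic factors as (3·t − 4)(t − 5).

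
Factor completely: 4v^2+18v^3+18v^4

Pull out the common factor 2v^2, then factor the remaining trinomial.

2v^2(3v+1)(3v+2)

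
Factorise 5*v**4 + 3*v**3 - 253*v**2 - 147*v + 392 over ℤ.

Trying the rational-root candidates, v = -8/5 is a root, so (5*v + 8) divides it; the quotient is v**3 - v**2 - 49*v + 49.
Continuing, v = -7 is a root, so (v + 7) divides it; the quotient is v**2 - 8*v + 7.
The remaining quadratic factors as (v - 7)(v - 1).

(5*v + 8)*(v + 7)*(v - 1)*(v - 7)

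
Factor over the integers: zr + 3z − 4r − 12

Group as (zr + 3z) + (−4r − 12) = z(r + 3) − 4(r + 3).
Both groups share the factor (r + 3).

(r + 3)(z − 4)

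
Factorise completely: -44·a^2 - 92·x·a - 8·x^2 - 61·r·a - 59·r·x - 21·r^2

-(7·r + x + 11·a)·(3·r + 8·x + 4·a)

Group: -3·r·(7·r + x + 11·a) + (-8·x - 4·a)·(7·r + x + 11·a); both groups contain (7·r + x + 11·a).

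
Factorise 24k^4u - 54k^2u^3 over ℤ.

6k^2u(2k + 3u)(2k - 3u)

Pull out the common factor 6k^2u; 4k^2 - 9u^2 is a difference of squares.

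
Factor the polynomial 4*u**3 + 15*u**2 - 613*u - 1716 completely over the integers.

Testing divisors of the constant over divisors of the leading coefficient, u = 12 is a root, giving the factor (u - 12) and quotient 4*u**2 + 63*u + 143.
The remaining quadratic factors as (4*u + 11)(u + 13).

(4*u + 11)*(u + 13)*(u - 12)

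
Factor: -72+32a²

8(2a+3)(2a-3)

Pull out the common factor 8; 4a²-9 is a difference of squares.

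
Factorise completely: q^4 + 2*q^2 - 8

Substitute u = q^2 to get a quadratic in u, then factor.
q^2 + 4 is irreducible over ℤ (sum of squares).
q^2 - 2 is irreducible over ℤ (2 is not a perfect square).

(q^2 + 4)*(q^2 - 2)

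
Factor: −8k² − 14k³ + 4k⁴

Pull out the common factor 2k², then factor the remaining trinomial.

2k²(2k + 1)(k − 4)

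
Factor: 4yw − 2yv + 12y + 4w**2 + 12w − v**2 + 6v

(2w − v + 6)(2y + 2w + v)

Group: 2y(2w − v + 6) + (2w + v)(2w − v + 6); both groups contain (2w − v + 6).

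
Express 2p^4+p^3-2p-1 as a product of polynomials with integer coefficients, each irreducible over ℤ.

Group as (2p^4-2p) + (p^3-1) = 2p(p^3-1) + (p^3-1).
Both groups share the factor (p^3-1).

(2p+1)(p-1)(p^2+p+1)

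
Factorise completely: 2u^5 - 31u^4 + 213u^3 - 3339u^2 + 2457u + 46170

Testing divisors of the constant over divisors of the leading coefficient, u = 15 is a root, so (u - 15) divides it; the quotient is 2u^4 - u^3 + 198u^2 - 369u - 3078.
Next, u = 9/2 is a root, so (2u - 9) is a factor; dividing leaves u^3 + 4u^2 + 117u + 342.
Next, u = -3 is a root, so (u + 3) is a factor; dividing leaves u^2 + u + 114.
The quadratic u^2 + u + 114 has discriminant -455 < 0 and is irreducible over ℤ.

(2u - 9)(u + 3)(u - 15)(u^2 + u + 114)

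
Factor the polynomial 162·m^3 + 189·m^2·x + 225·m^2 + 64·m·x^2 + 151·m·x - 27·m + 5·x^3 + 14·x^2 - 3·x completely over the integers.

(2·m + x + 3)·(9·m + 5·x - 1)·(9·m + x)

Group: 9·m·(18·m^2 + 19·m·x + 25·m + 5·x^2 + 14·x - 3) + x·(18·m^2 + 19·m·x + 25·m + 5·x^2 + 14·x - 3); both groups contain (18·m^2 + 19·m·x + 25·m + 5·x^2 + 14·x - 3), so (9·m + x) is a factor with cofactor 18·m^2 + 19·m·x + 25·m + 5·x^2 + 14·x - 3.
The cofactor groups again: 18·m^2 + 19·m·x + 25·m + 5·x^2 + 14·x - 3 = 9·m·(2·m + x + 3) + (5·x - 1)·(2·m + x + 3); both groups contain (2·m + x + 3), giving (9·m + 5·x - 1)·(2·m + x + 3).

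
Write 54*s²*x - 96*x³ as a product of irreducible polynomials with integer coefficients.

6*x*(3*s + 4*x)*(3*s - 4*x)

Pull out the common factor 6*x; 9*s² - 16*x² is a difference of squares.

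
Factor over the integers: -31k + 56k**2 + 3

(7k - 3)(8k - 1)

Need a pair with product 56·3 = 168 and sum -31: that's -7 and -24.
Split the middle term: 56k**2 - 7k - 24k + 3 = 7k(8k - 1) - 3(8k - 1).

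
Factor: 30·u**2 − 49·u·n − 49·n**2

Group: 3·u·(10·u + 7·n) − 7·n·(10·u + 7·n); both groups contain (10·u + 7·n).

(3·u − 7·n)·(10·u + 7·n)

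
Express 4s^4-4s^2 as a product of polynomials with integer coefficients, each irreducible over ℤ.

Pull out the common factor 4s^2; s^2-1 is a difference of squares.

4s^2(s+1)(s-1)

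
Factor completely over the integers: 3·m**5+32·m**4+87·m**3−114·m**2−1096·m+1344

(3·m−4)·(m+7)·(m−2)·(m**2+7·m+24)

Among the possible rational roots, m = 4/3 is a root, so (3·m−4) divides it; the quotient is m**4+12·m**3+45·m**2+22·m−336.
Next, m = 2 is a root, so (m−2) divides it; the quotient is m**3+14·m**2+73·m+168.
Continuing, m = −7 is a root, so (m+7) divides it; the quotient is m**2+7·m+24.
The quadratic m**2+7·m+24 has discriminant −47 < 0 and is irreducible over ℤ.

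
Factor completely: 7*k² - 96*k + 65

(7*k - 5)*(k - 13)

Need a pair with product 7·65 = 455 and sum -96: that's -5 and -91.
Split the middle term: 7*k² - 5*k - 91*k + 65 = k*(7*k - 5) - 13*(7*k - 5).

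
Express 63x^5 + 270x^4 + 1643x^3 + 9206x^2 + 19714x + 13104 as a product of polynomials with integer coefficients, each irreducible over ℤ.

By the rational root theorem, x = −9/7 is a root, so (7x + 9) divides it; the quotient is 9x^4 + 27x^3 + 200x^2 + 1058x + 1456.
Then x = −8/3 is a root, giving the factor (3x + 8) and quotient 3x^3 + x^2 + 64x + 182.
Then x = −7/3 is a root, so (3x + 7) divides it; the quotient is x^2 − 2x + 26.
The quadratic x^2 − 2x + 26 has discriminant −100 < 0 and is irreducible over ℤ.

(3x + 7)(3x + 8)(7x + 9)(x^2 − 2x + 26)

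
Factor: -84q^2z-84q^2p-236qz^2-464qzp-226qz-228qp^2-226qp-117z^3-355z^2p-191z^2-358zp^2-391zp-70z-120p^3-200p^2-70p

-(14q+9z+10p+5)(6q+13z+12p+14)(z+p)

Group: 6q(-14qz-14qp-9z^2-19zp-5z-10p^2-5p) + (13z+12p+14)(-14qz-14qp-9z^2-19zp-5z-10p^2-5p); both groups contain (-14qz-14qp-9z^2-19zp-5z-10p^2-5p), so (6q+13z+12p+14) is a factor with cofactor -14qz-14qp-9z^2-19zp-5z-10p^2-5p.
The cofactor groups again: -14qz-14qp-9z^2-19zp-5z-10p^2-5p = -z(14q+9z+10p+5) - p(14q+9z+10p+5); both groups contain (14q+9z+10p+5), giving -(z+p)(14q+9z+10p+5).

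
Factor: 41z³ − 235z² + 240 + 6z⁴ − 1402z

Trying the rational-root candidates, z = 6 is a root, giving the factor (z − 6) and quotient 6z³ + 77z² + 227z − 40.
Then z = −8 is a root, giving the factor (z + 8) and quotient 6z² + 29z − 5.
The remaining quadratic factors as (6z − 1)(z + 5).

(6z − 1)(z + 5)(z + 8)(z − 6)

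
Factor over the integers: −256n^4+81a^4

(3a)⁴ − (4n)⁴ = ((3a)² − (4n)²)((3a)² + (4n)²); the first factor splits again, the second (9a^2+16n^2) is irreducible.

(3a+4n)(3a−4n)(9a^2+16n^2)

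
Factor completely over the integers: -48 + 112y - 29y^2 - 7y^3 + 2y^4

By the rational root theorem, y = 4 is a root, so (y - 4) divides it; the quotient is 2y^3 + y^2 - 25y + 12.
Next, y = -4 is a root, so (y + 4) is a factor; dividing leaves 2y^2 - 7y + 3.
The remaining quadratic factors as (y - 3)(2y - 1).

(2y - 1)(y + 4)(y - 3)(y - 4)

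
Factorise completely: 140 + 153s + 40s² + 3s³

(3s + 4)(s + 5)(s + 7)

Trying the rational-root candidates, s = -4/3 is a root, so (3s + 4) is a factor; dividing leaves s² + 12s + 35.
The remaining quadratic factors as (s + 5)(s + 7).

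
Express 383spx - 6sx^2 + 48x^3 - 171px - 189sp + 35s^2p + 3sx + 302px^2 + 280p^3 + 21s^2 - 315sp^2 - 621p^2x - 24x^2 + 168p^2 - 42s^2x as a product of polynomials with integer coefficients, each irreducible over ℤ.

Group: s(35sp - 42sx + 21s - 35p^2 + 82px - 21p - 48x^2 + 24x) + (-8p - x)(35sp - 42sx + 21s - 35p^2 + 82px - 21p - 48x^2 + 24x); both groups contain (35sp - 42sx + 21s - 35p^2 + 82px - 21p - 48x^2 + 24x), so (s - 8p - x) is a factor with cofactor 35sp - 42sx + 21s - 35p^2 + 82px - 21p - 48x^2 + 24x.
The cofactor groups again: 35sp - 42sx + 21s - 35p^2 + 82px - 21p - 48x^2 + 24x = 5p(7s - 7p + 8x) + (-6x + 3)(7s - 7p + 8x); both groups contain (7s - 7p + 8x), giving (5p - 6x + 3)(7s - 7p + 8x).

(7s - 7p + 8x)(s - 8p - x)(5p - 6x + 3)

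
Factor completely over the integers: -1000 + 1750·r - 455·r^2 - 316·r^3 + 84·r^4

By the rational root theorem, r = 4 is a root, so (r - 4) divides it; the quotient is 84·r^3 + 20·r^2 - 375·r + 250.
Next, r = -5/2 is a root, giving the factor (2·r + 5) and quotient 42·r^2 - 95·r + 50.
The remaining quadratic factors as (7·r - 10)(6·r - 5).

(2·r + 5)·(6·r - 5)·(7·r - 10)·(r - 4)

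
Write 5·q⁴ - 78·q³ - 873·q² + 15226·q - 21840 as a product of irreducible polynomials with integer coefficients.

Trying the rational-root candidates, q = 15 is a root, so (q - 15) divides it; the quotient is 5·q³ - 3·q² - 918·q + 1456.
Then q = 8/5 is a root, so (5·q - 8) is a factor; dividing leaves q² + q - 182.
The remaining quadratic factors as (q - 13)(q + 14).

(5·q - 8)·(q + 14)·(q - 13)·(q - 15)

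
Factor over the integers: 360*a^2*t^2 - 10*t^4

10*t^2*(6*a + t)*(6*a - t)

Factor out 10*t^2, leaving 36*a^2 - t^2, which is a difference of two squares.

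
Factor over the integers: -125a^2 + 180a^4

Pull out the common factor 5a^2; 36a^2 - 25 is a difference of squares.

5a^2(6a + 5)(6a - 5)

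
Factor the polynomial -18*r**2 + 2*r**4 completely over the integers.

2*r**2*(r + 3)*(r - 3)

Factor out 2*r**2, leaving r**2 - 9, which is a difference of two squares.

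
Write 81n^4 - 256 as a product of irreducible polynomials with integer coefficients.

Difference of squares twice: with A = 3n and B = 4, A⁴ − B⁴ = (A² − B²)(A² + B²), and A² − B² factors again.

(3n + 4)(3n - 4)(9n^2 + 16)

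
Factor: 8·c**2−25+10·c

Need a pair with product 8·(−25) = −200 and sum 10: that's 20 and −10.
Split the middle term: 8·c**2+20·c − 10·c−25 = 4·c·(2·c+5) − 5·(2·c+5).

(2·c+5)·(4·c−5)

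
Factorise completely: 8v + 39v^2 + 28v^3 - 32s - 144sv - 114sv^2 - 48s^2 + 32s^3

(2s + 4v + 1)(4s - 7v - 8)(4s - v)

Group: 4s(8s^2 + 2sv - 12s - 28v^2 - 39v - 8) - v(8s^2 + 2sv - 12s - 28v^2 - 39v - 8); both groups contain (8s^2 + 2sv - 12s - 28v^2 - 39v - 8), so (4s - v) is a factor with cofactor 8s^2 + 2sv - 12s - 28v^2 - 39v - 8.
The cofactor groups again: 8s^2 + 2sv - 12s - 28v^2 - 39v - 8 = 2s(4s - 7v - 8) + (4v + 1)(4s - 7v - 8); both groups contain (4s - 7v - 8), giving (2s + 4v + 1)(4s - 7v - 8).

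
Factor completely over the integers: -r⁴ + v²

Recognize a difference of squares with the parts v and r².

(v - r²)*(v + r²)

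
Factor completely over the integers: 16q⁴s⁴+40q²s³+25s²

Pull out the common factor s², leaving 16q⁴s²+40q²s+25.
Recognize a perfect-square trinomial with the parts 4q²s and 5.

s²(4q²s+5)²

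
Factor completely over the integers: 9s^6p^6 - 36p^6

9p^6(s^3 + 2)(s^3 - 2)

Factor out 9p^6 first: what remains is s^6 - 4.
Recognize a difference of squares with the parts s^3 and 2.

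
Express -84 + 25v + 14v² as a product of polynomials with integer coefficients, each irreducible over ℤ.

Need a pair with product 14·(-84) = -1176 and sum 25: that's -24 and 49.
Split the middle term: 14v² - 24v + 49v - 84 = 2v(7v - 12) + 7(7v - 12).

(2v + 7)(7v - 12)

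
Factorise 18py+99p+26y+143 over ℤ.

Group as (18py+99p) + (26y+143) = 9p(2y+11) + 13(2y+11).
Both groups share the factor (2y+11).

(2y+11)(9p+13)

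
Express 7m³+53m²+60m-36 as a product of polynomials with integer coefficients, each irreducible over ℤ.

(7m-3)(m+2)(m+6)

Trying the rational-root candidates, m = -2 is a root, so (m+2) divides it; the quotient is 7m²+39m-18.
The remaining quadratic factors as (7m-3)(m+6).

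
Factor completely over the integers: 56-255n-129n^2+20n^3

(4n+7)(5n-1)(n-8)

Among the possible rational roots, n = 8 is a root, giving the factor (n-8) and quotient 20n^2+31n-7.
The remaining quadratic factors as (5n-1)(4n+7).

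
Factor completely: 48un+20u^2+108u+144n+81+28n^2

Group: 2u(10u+14n+9) + (2n+9)(10u+14n+9); both groups contain (10u+14n+9).

(10u+14n+9)(2u+2n+9)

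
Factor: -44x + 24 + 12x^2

Pull out the common factor 4, then factor the remaining trinomial.

4(3x - 2)(x - 3)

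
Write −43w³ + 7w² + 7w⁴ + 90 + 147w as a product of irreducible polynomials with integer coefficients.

(7w + 6)(w + 1)(w − 3)(w − 5)

Among the possible rational roots, w = 5 is a root, so (w − 5) is a factor; dividing leaves 7w³ − 8w² − 33w − 18.
Next, w = 3 is a root, so (w − 3) divides it; the quotient is 7w² + 13w + 6.
The remaining quadratic factors as (7w + 6)(w + 1).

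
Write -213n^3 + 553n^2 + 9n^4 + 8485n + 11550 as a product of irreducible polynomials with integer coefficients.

Trying the rational-root candidates, n = -5/3 is a root, so (3n + 5) is a factor; dividing leaves 3n^3 - 76n^2 + 311n + 2310.
Next, n = -11/3 is a root, so (3n + 11) divides it; the quotient is n^2 - 29n + 210.
The remaining quadratic factors as (n - 15)(n - 14).

(3n + 11)(3n + 5)(n - 14)(n - 15)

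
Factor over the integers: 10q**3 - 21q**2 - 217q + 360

(2q + 9)(5q - 8)(q - 5)

By the rational root theorem, q = 8/5 is a root, giving the factor (5q - 8) and quotient 2q**2 - q - 45.
The remaining quadratic factors as (2q + 9)(q - 5).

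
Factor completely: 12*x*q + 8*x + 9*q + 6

(3*q + 2)*(4*x + 3)

Group as (12*x*q + 8*x) + (9*q + 6) = 4*x*(3*q + 2) + 3*(3*q + 2).
Both groups share the factor (3*q + 2).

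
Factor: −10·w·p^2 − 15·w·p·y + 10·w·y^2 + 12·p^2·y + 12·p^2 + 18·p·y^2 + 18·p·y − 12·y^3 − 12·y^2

Group: 5·w·(−2·p^2 − 3·p·y + 2·y^2) + (−6·y − 6)·(−2·p^2 − 3·p·y + 2·y^2); both groups contain (−2·p^2 − 3·p·y + 2·y^2), so (5·w − 6·y − 6) is a factor with cofactor −2·p^2 − 3·p·y + 2·y^2.
The cofactor groups again: −2·p^2 − 3·p·y + 2·y^2 = −p·(2·p − y) − 2·y·(2·p − y); both groups contain (2·p − y), giving −(p + 2·y)·(2·p − y).

−(2·p − y)·(5·w − 6·y − 6)·(p + 2·y)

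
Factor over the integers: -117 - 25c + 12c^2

Need a pair with product 12·(-117) = -1404 and sum -25: that's -52 and 27.
Split the middle term: 12c^2 - 52c + 27c - 117 = 4c(3c - 13) + 9(3c - 13).

(3c - 13)(4c + 9)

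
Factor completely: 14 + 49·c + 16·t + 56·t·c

(7·c + 2)·(8·t + 7)

Group as (56·t·c + 16·t) + (49·c + 14) = 8·t·(7·c + 2) + 7·(7·c + 2).
Both groups share the factor (7·c + 2).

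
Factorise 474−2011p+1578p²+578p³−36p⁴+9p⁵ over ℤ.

(3p−1)(3p−2)(p+3)(p²−6p+79)

Trying the rational-root candidates, p = 1/3 is a root, giving the factor (3p−1) and quotient 3p⁴−11p³+189p²+589p−474.
Then p = −3 is a root, giving the factor (p+3) and quotient 3p³−20p²+249p−158.
Continuing, p = 2/3 is a root, so (3p−2) divides it; the quotient is p²−6p+79.
The quadratic p²−6p+79 has discriminant −280 < 0 and is irreducible over ℤ.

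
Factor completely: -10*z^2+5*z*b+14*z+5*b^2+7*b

-(5*z-5*b-7)*(2*z+b)

Group: -5*z*(2*z+b) + (5*b+7)*(2*z+b); both groups contain (2*z+b).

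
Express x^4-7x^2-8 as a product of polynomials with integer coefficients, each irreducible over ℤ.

(x^2+1)(x^2-8)

Substitute u = x^2 to get a quadratic in u, then factor.
x^2+1 is irreducible over ℤ (sum of squares).
x^2-8 is irreducible over ℤ (8 is not a perfect square).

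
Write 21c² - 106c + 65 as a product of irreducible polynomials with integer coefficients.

Need a pair with product 21·65 = 1365 and sum -106: that's -91 and -15.
Split the middle term: 21c² - 91c - 15c + 65 = 7c(3c - 13) - 5(3c - 13).

(3c - 13)(7c - 5)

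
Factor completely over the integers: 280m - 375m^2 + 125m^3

Pull out the common factor 5m, then factor the remaining trinomial.

5m(5m - 7)(5m - 8)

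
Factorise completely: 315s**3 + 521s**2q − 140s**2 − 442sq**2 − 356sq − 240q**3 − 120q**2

Group: 9s(35s**2 + 89sq + 30q**2) + (−8q − 4)(35s**2 + 89sq + 30q**2); both groups contain (35s**2 + 89sq + 30q**2), so (9s − 8q − 4) is a factor with cofactor 35s**2 + 89sq + 30q**2.
The cofactor groups again: 35s**2 + 89sq + 30q**2 = 5s(7s + 15q) + 2q(7s + 15q); both groups contain (7s + 15q), giving (5s + 2q)(7s + 15q).

(9s − 8q − 4)(7s + 15q)(5s + 2q)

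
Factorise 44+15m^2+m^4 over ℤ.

(m^2+11)(m^2+4)

Substitute u = m^2 to get a quadratic in u, then factor.
m^2+4 is irreducible over ℤ (sum of squares).
m^2+11 is irreducible over ℤ (always positive, so no real roots).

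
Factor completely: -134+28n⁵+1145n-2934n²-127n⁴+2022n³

Testing divisors of the constant over divisors of the leading coefficient, n = 1 is a root, so (n-1) divides it; the quotient is 28n⁴-99n³+1923n²-1011n+134.
Next, n = 1/4 is a root, giving the factor (4n-1) and quotient 7n³-23n²+475n-134.
Then n = 2/7 is a root, so (7n-2) divides it; the quotient is n²-3n+67.
The quadratic n²-3n+67 has discriminant -259 < 0 and is irreducible over ℤ.

(4n-1)(7n-2)(n-1)(n²-3n+67)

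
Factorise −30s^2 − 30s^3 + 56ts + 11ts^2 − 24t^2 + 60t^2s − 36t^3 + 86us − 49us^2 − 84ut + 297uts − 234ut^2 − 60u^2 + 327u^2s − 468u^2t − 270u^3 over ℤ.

Group: 5u(−54u^2 − 72ut + 33us − 12u − 18t^2 + 3ts − 12t + 10s^2 + 10s) + (2t − 3s)(−54u^2 − 72ut + 33us − 12u − 18t^2 + 3ts − 12t + 10s^2 + 10s); both groups contain (−54u^2 − 72ut + 33us − 12u − 18t^2 + 3ts − 12t + 10s^2 + 10s), so (5u + 2t − 3s) is a factor with cofactor −54u^2 − 72ut + 33us − 12u − 18t^2 + 3ts − 12t + 10s^2 + 10s.
The cofactor groups again: −54u^2 − 72ut + 33us − 12u − 18t^2 + 3ts − 12t + 10s^2 + 10s = −9u(6u + 6t − 5s) + (−3t − 2s − 2)(6u + 6t − 5s); both groups contain (6u + 6t − 5s), giving −(9u + 3t + 2s + 2)(6u + 6t − 5s).

−(5u + 2t − 3s)(6u + 6t − 5s)(9u + 3t + 2s + 2)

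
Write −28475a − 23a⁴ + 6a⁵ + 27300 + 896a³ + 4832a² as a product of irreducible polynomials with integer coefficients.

Testing divisors of the constant over divisors of the leading coefficient, a = 4/3 is a root, so (3a − 4) divides it; the quotient is 2a⁴ − 5a³ + 292a² + 2000a − 6825.
Then a = −7 is a root, giving the factor (a + 7) and quotient 2a³ − 19a² + 425a − 975.
Continuing, a = 5/2 is a root, giving the factor (2a − 5) and quotient a² − 7a + 195.
The quadratic a² − 7a + 195 has discriminant −731 < 0 and is irreducible over ℤ.

(2a − 5)(3a − 4)(a + 7)(a² − 7a + 195)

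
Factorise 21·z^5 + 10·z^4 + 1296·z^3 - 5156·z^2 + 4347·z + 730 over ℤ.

(3·z - 5)·(7·z + 1)·(z - 2)·(z^2 + 4·z + 73)

Trying the rational-root candidates, z = 5/3 is a root, so (3·z - 5) is a factor; dividing leaves 7·z^4 + 15·z^3 + 457·z^2 - 957·z - 146.
Next, z = 2 is a root, so (z - 2) is a factor; dividing leaves 7·z^3 + 29·z^2 + 515·z + 73.
Continuing, z = -1/7 is a root, so (7·z + 1) divides it; the quotient is z^2 + 4·z + 73.
The quadratic z^2 + 4·z + 73 has discriminant -276 < 0 and is irreducible over ℤ.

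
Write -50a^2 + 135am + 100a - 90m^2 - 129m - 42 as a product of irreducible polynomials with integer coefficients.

Group: -5a(10a - 15m - 14) + (6m + 3)(10a - 15m - 14); both groups contain (10a - 15m - 14).

-(10a - 15m - 14)(5a - 6m - 3)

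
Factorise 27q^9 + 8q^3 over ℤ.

q^3(3q^2 + 2)(9q^4 - 6q^2 + 4)

Every term has a factor of q^3; factoring it out leaves 27q^6 + 8.
Recognize a sum of cubes with the parts 3q^2 and 2.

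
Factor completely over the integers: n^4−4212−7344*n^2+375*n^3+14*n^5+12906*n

Trying the rational-root candidates, n = 3/2 is a root, so (2*n−3) is a factor; dividing leaves 7*n^4+11*n^3+204*n^2−3366*n+1404.
Then n = 3/7 is a root, giving the factor (7*n−3) and quotient n^3+2*n^2+30*n−468.
Next, n = 6 is a root, giving the factor (n−6) and quotient n^2+8*n+78.
The quadratic n^2+8*n+78 has discriminant −248 < 0 and is irreducible over ℤ.

(2*n−3)*(7*n−3)*(n−6)*(n^2+8*n+78)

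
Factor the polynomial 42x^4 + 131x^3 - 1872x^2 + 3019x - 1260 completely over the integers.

(6x - 7)(7x - 5)(x + 9)(x - 4)

Testing divisors of the constant over divisors of the leading coefficient, x = 4 is a root, so (x - 4) divides it; the quotient is 42x^3 + 299x^2 - 676x + 315.
Next, x = 7/6 is a root, so (6x - 7) is a factor; dividing leaves 7x^2 + 58x - 45.
The remaining quadratic factors as (x + 9)(7x - 5).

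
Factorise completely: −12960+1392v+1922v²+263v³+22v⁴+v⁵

(v+12)(v+4)(v−2)(v²+8v+135)

Trying the rational-root candidates, v = 2 is a root, so (v−2) is a factor; dividing leaves v⁴+24v³+311v²+2544v+6480.
Continuing, v = −12 is a root, giving the factor (v+12) and quotient v³+12v²+167v+540.
Then v = −4 is a root, so (v+4) is a factor; dividing leaves v²+8v+135.
The quadratic v²+8v+135 has discriminant −476 < 0 and is irreducible over ℤ.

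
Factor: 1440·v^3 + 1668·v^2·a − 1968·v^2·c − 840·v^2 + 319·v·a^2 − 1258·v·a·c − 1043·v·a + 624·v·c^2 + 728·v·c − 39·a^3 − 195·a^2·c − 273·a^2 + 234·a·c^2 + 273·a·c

Group: 15·v·(96·v^2 + 28·v·a − 48·v·c − 56·v − 3·a^2 − 18·a·c − 21·a) + (13·a − 13·c)·(96·v^2 + 28·v·a − 48·v·c − 56·v − 3·a^2 − 18·a·c − 21·a); both groups contain (96·v^2 + 28·v·a − 48·v·c − 56·v − 3·a^2 − 18·a·c − 21·a), so (15·v + 13·a − 13·c) is a factor with cofactor 96·v^2 + 28·v·a − 48·v·c − 56·v − 3·a^2 − 18·a·c − 21·a.
The cofactor groups again: 96·v^2 + 28·v·a − 48·v·c − 56·v − 3·a^2 − 18·a·c − 21·a = 12·v·(8·v + 3·a) + (−a − 6·c − 7)·(8·v + 3·a); both groups contain (8·v + 3·a), giving (12·v − a − 6·c − 7)·(8·v + 3·a).

(12·v − a − 6·c − 7)·(15·v + 13·a − 13·c)·(8·v + 3·a)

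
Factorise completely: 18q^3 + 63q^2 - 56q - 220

(3q + 10)(6q - 11)(q + 2)

Testing divisors of the constant over divisors of the leading coefficient, q = 11/6 is a root, so (6q - 11) divides it; the quotient is 3q^2 + 16q + 20.
The remaining quadratic factors as (3q + 10)(q + 2).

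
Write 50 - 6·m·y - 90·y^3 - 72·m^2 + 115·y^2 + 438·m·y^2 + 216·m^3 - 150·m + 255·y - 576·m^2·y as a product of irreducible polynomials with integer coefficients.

(6·m - 2·y + 5)·(6·m - 5·y - 5)·(6·m - 9·y - 2)

Group: 6·m·(36·m^2 - 42·m·y + 10·y^2 - 15·y - 25) + (-9·y - 2)·(36·m^2 - 42·m·y + 10·y^2 - 15·y - 25); both groups contain (36·m^2 - 42·m·y + 10·y^2 - 15·y - 25), so (6·m - 9·y - 2) is a factor with cofactor 36·m^2 - 42·m·y + 10·y^2 - 15·y - 25.
The cofactor groups again: 36·m^2 - 42·m·y + 10·y^2 - 15·y - 25 = 6·m·(6·m - 5·y - 5) + (-2·y + 5)·(6·m - 5·y - 5); both groups contain (6·m - 5·y - 5), giving (6·m - 2·y + 5)·(6·m - 5·y - 5).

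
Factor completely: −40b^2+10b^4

10b^2(b+2)(b−2)

Factor out 10b^2, leaving b^2−4, which is a difference of two squares.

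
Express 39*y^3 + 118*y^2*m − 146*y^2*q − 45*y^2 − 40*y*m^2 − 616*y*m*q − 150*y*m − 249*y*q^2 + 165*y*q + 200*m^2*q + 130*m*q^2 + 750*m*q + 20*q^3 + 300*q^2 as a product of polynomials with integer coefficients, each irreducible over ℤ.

Group: y*(39*y^2 + 118*y*m + 49*y*q − 45*y − 40*m^2 − 26*m*q − 150*m − 4*q^2 − 60*q) − 5*q*(39*y^2 + 118*y*m + 49*y*q − 45*y − 40*m^2 − 26*m*q − 150*m − 4*q^2 − 60*q); both groups contain (39*y^2 + 118*y*m + 49*y*q − 45*y − 40*m^2 − 26*m*q − 150*m − 4*q^2 − 60*q), so (y − 5*q) is a factor with cofactor 39*y^2 + 118*y*m + 49*y*q − 45*y − 40*m^2 − 26*m*q − 150*m − 4*q^2 − 60*q.
The cofactor groups again: 39*y^2 + 118*y*m + 49*y*q − 45*y − 40*m^2 − 26*m*q − 150*m − 4*q^2 − 60*q = 13*y*(3*y + 10*m + 4*q) + (−4*m − q − 15)*(3*y + 10*m + 4*q); both groups contain (3*y + 10*m + 4*q), giving (13*y − 4*m − q − 15)*(3*y + 10*m + 4*q).

(13*y − 4*m − q − 15)*(y − 5*q)*(3*y + 10*m + 4*q)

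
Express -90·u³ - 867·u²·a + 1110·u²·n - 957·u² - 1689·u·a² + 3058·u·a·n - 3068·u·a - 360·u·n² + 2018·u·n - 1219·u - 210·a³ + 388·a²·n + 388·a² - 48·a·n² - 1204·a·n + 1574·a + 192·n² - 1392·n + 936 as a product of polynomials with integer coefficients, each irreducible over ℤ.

Group: 15·u·(-6·u² - 57·u·a + 74·u·n - 67·u - 105·a² + 194·a·n - 226·a - 24·n² + 174·n - 117) + (2·a - 8)·(-6·u² - 57·u·a + 74·u·n - 67·u - 105·a² + 194·a·n - 226·a - 24·n² + 174·n - 117); both groups contain (-6·u² - 57·u·a + 74·u·n - 67·u - 105·a² + 194·a·n - 226·a - 24·n² + 174·n - 117), so (15·u + 2·a - 8) is a factor with cofactor -6·u² - 57·u·a + 74·u·n - 67·u - 105·a² + 194·a·n - 226·a - 24·n² + 174·n - 117.
The cofactor groups again: -6·u² - 57·u·a + 74·u·n - 67·u - 105·a² + 194·a·n - 226·a - 24·n² + 174·n - 117 = -u·(6·u + 15·a - 2·n + 13) + (-7·a + 12·n - 9)·(6·u + 15·a - 2·n + 13); both groups contain (6·u + 15·a - 2·n + 13), giving -(u + 7·a - 12·n + 9)·(6·u + 15·a - 2·n + 13).

-(6·u + 15·a - 2·n + 13)·(15·u + 2·a - 8)·(u + 7·a - 12·n + 9)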